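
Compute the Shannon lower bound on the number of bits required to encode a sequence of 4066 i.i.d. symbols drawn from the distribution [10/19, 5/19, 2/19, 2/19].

Entropy H = 1.6780 bits/symbol
Minimum bits = H × n = 1.6780 × 4066
= 6822.68 bits


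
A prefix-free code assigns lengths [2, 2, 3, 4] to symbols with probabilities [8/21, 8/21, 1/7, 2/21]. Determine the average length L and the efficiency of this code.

Average length L = Σ p_i × l_i = 2.3333 bits
Entropy H = 1.7849 bits
Efficiency η = H/L × 100% = 76.50%


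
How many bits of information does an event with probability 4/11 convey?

Information content I(x) = -log₂(p(x))
I = -log₂(4/11) = -log₂(0.3636)
I = 1.4594 bits


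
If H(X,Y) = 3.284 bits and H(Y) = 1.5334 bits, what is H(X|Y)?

Chain rule: H(X,Y) = H(X|Y) + H(Y)
H(X|Y) = H(X,Y) - H(Y) = 3.284 - 1.5334 = 1.7506 bits


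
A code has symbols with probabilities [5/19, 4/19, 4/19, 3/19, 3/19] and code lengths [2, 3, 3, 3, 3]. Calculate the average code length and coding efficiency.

Average length L = Σ p_i × l_i = 2.7368 bits
Entropy H = 2.2943 bits
Efficiency η = H/L × 100% = 83.83%


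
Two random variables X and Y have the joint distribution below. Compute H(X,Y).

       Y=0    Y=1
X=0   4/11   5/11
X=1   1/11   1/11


H(X,Y) = -Σ p(x,y) log₂ p(x,y)
  p(0,0)=4/11: -0.3636 × log₂(0.3636) = 0.5307
  p(0,1)=5/11: -0.4545 × log₂(0.4545) = 0.5170
  p(1,0)=1/11: -0.0909 × log₂(0.0909) = 0.3145
  p(1,1)=1/11: -0.0909 × log₂(0.0909) = 0.3145
H(X,Y) = 1.6767 bits


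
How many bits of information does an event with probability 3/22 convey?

Information content I(x) = -log₂(p(x))
I = -log₂(3/22) = -log₂(0.1364)
I = 2.8745 bits


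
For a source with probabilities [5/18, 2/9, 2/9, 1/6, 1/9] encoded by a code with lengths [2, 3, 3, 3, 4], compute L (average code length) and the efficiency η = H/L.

Average length L = Σ p_i × l_i = 2.8333 bits
Entropy H = 2.2608 bits
Efficiency η = H/L × 100% = 79.79%


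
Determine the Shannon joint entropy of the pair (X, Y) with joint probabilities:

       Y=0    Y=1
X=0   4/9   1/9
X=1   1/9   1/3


H(X,Y) = -Σ p(x,y) log₂ p(x,y)
  p(0,0)=4/9: -0.4444 × log₂(0.4444) = 0.5200
  p(0,1)=1/9: -0.1111 × log₂(0.1111) = 0.3522
  p(1,0)=1/9: -0.1111 × log₂(0.1111) = 0.3522
  p(1,1)=1/3: -0.3333 × log₂(0.3333) = 0.5283
H(X,Y) = 1.7527 bits


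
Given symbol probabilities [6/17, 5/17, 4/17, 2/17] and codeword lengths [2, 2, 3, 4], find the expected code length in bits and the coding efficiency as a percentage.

Average length L = Σ p_i × l_i = 2.4706 bits
Entropy H = 1.9040 bits
Efficiency η = H/L × 100% = 77.07%


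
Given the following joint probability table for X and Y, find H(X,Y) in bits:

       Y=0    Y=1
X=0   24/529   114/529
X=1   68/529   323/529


H(X,Y) = -Σ p(x,y) log₂ p(x,y)
  p(0,0)=24/529: -0.0454 × log₂(0.0454) = 0.2024
  p(0,1)=114/529: -0.2155 × log₂(0.2155) = 0.4772
  p(1,0)=68/529: -0.1285 × log₂(0.1285) = 0.3804
  p(1,1)=323/529: -0.6106 × log₂(0.6106) = 0.4346
H(X,Y) = 1.4946 bits


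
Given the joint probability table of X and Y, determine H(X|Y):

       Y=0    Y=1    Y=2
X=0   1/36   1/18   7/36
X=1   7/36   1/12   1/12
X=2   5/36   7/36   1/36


H(X|Y) = Σ_y p(y) H(X|Y=y)
  p(Y=0) = 13/36, H(X|Y=0) = 1.2957
  p(Y=1) = 1/3, H(X|Y=1) = 1.3844
  p(Y=2) = 11/36, H(X|Y=2) = 1.2407
H(X|Y) = 0.3611×1.2957 + 0.3333×1.3844 + 0.3056×1.2407 = 1.3085 bits


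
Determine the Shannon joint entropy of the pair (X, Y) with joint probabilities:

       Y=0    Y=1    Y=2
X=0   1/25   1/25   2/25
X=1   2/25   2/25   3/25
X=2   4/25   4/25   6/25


H(X,Y) = -Σ p(x,y) log₂ p(x,y)
  p(0,0)=1/25: -0.0400 × log₂(0.0400) = 0.1858
  p(0,1)=1/25: -0.0400 × log₂(0.0400) = 0.1858
  p(0,2)=2/25: -0.0800 × log₂(0.0800) = 0.2915
  p(1,0)=2/25: -0.0800 × log₂(0.0800) = 0.2915
  p(1,1)=2/25: -0.0800 × log₂(0.0800) = 0.2915
  p(1,2)=3/25: -0.1200 × log₂(0.1200) = 0.3671
  p(2,0)=4/25: -0.1600 × log₂(0.1600) = 0.4230
  p(2,1)=4/25: -0.1600 × log₂(0.1600) = 0.4230
  p(2,2)=6/25: -0.2400 × log₂(0.2400) = 0.4941
H(X,Y) = 2.9533 bits


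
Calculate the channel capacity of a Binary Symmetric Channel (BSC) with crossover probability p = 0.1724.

For BSC with error probability p:
C = 1 - H(p) where H(p) is binary entropy
H(0.1724) = -0.1724 × log₂(0.1724) - 0.8276 × log₂(0.8276)
H(p) = 0.6632
C = 1 - 0.6632 = 0.3368 bits/use


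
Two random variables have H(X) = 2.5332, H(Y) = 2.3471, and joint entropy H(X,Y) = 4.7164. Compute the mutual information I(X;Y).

I(X;Y) = H(X) + H(Y) - H(X,Y)
I(X;Y) = 2.5332 + 2.3471 - 4.7164 = 0.1639 bits


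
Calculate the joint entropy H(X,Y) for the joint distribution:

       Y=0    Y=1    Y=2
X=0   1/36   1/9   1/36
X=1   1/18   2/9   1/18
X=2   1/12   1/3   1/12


H(X,Y) = -Σ p(x,y) log₂ p(x,y)
  p(0,0)=1/36: -0.0278 × log₂(0.0278) = 0.1436
  p(0,1)=1/9: -0.1111 × log₂(0.1111) = 0.3522
  p(0,2)=1/36: -0.0278 × log₂(0.0278) = 0.1436
  p(1,0)=1/18: -0.0556 × log₂(0.0556) = 0.2317
  p(1,1)=2/9: -0.2222 × log₂(0.2222) = 0.4822
  p(1,2)=1/18: -0.0556 × log₂(0.0556) = 0.2317
  p(2,0)=1/12: -0.0833 × log₂(0.0833) = 0.2987
  p(2,1)=1/3: -0.3333 × log₂(0.3333) = 0.5283
  p(2,2)=1/12: -0.0833 × log₂(0.0833) = 0.2987
H(X,Y) = 2.7108 bits


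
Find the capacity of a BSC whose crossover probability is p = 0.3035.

For BSC with error probability p:
C = 1 - H(p) where H(p) is binary entropy
H(0.3035) = -0.3035 × log₂(0.3035) - 0.6965 × log₂(0.6965)
H(p) = 0.8855
C = 1 - 0.8855 = 0.1145 bits/use


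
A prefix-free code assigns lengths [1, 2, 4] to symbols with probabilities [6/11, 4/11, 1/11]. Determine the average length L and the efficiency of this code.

Average length L = Σ p_i × l_i = 1.6364 bits
Entropy H = 1.3222 bits
Efficiency η = H/L × 100% = 80.80%


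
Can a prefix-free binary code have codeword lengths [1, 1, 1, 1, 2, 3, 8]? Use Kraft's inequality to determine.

Kraft inequality: Σ 2^(-l_i) ≤ 1 for prefix-free code
Calculating: 2^(-1) + 2^(-1) + 2^(-1) + 2^(-1) + 2^(-2) + 2^(-3) + 2^(-8)
= 0.5 + 0.5 + 0.5 + 0.5 + 0.25 + 0.125 + 0.00390625
= 2.3789
Since 2.3789 > 1, prefix-free code does not exist


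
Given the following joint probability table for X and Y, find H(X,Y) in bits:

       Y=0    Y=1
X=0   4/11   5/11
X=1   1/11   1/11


H(X,Y) = -Σ p(x,y) log₂ p(x,y)
  p(0,0)=4/11: -0.3636 × log₂(0.3636) = 0.5307
  p(0,1)=5/11: -0.4545 × log₂(0.4545) = 0.5170
  p(1,0)=1/11: -0.0909 × log₂(0.0909) = 0.3145
  p(1,1)=1/11: -0.0909 × log₂(0.0909) = 0.3145
H(X,Y) = 1.6767 bits


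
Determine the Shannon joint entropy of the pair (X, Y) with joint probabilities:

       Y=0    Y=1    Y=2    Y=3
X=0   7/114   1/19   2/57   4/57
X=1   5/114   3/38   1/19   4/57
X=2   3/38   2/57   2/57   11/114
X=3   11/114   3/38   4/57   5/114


H(X,Y) = -Σ p(x,y) log₂ p(x,y)
  p(0,0)=7/114: -0.0614 × log₂(0.0614) = 0.2472
  p(0,1)=1/19: -0.0526 × log₂(0.0526) = 0.2236
  p(0,2)=2/57: -0.0351 × log₂(0.0351) = 0.1696
  p(0,3)=4/57: -0.0702 × log₂(0.0702) = 0.2690
  p(1,0)=5/114: -0.0439 × log₂(0.0439) = 0.1978
  p(1,1)=3/38: -0.0789 × log₂(0.0789) = 0.2892
  p(1,2)=1/19: -0.0526 × log₂(0.0526) = 0.2236
  p(1,3)=4/57: -0.0702 × log₂(0.0702) = 0.2690
  p(2,0)=3/38: -0.0789 × log₂(0.0789) = 0.2892
  p(2,1)=2/57: -0.0351 × log₂(0.0351) = 0.1696
  p(2,2)=2/57: -0.0351 × log₂(0.0351) = 0.1696
  p(2,3)=11/114: -0.0965 × log₂(0.0965) = 0.3255
  p(3,0)=11/114: -0.0965 × log₂(0.0965) = 0.3255
  p(3,1)=3/38: -0.0789 × log₂(0.0789) = 0.2892
  p(3,2)=4/57: -0.0702 × log₂(0.0702) = 0.2690
  p(3,3)=5/114: -0.0439 × log₂(0.0439) = 0.1978
H(X,Y) = 3.9242 bits


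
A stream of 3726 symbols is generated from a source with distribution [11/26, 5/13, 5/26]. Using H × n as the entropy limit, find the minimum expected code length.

Entropy H = 1.5126 bits/symbol
Minimum bits = H × n = 1.5126 × 3726
= 5636.11 bits


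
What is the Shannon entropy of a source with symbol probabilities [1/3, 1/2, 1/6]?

H(X) = -Σ p(x) log₂ p(x)
  -1/3 × log₂(1/3) = 0.5283
  -1/2 × log₂(1/2) = 0.5000
  -1/6 × log₂(1/6) = 0.4308
H(X) = 1.4591 bits


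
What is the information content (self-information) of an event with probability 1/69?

Information content I(x) = -log₂(p(x))
I = -log₂(1/69) = -log₂(0.0145)
I = 6.1085 bits


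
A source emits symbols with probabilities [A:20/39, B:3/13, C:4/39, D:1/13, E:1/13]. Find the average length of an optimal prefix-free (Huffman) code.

Huffman tree construction:
Combine smallest probabilities repeatedly
Resulting codes:
  A: 1 (length 1)
  B: 00 (length 2)
  C: 010 (length 3)
  D: 0110 (length 4)
  E: 0111 (length 4)
Average length = Σ p(s) × length(s) = 1.8974 bits


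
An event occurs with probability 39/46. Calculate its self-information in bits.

Information content I(x) = -log₂(p(x))
I = -log₂(39/46) = -log₂(0.8478)
I = 0.2382 bits


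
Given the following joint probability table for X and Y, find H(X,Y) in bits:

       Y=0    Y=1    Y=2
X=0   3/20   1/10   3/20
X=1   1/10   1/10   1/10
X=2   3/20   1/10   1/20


H(X,Y) = -Σ p(x,y) log₂ p(x,y)
  p(0,0)=3/20: -0.1500 × log₂(0.1500) = 0.4105
  p(0,1)=1/10: -0.1000 × log₂(0.1000) = 0.3322
  p(0,2)=3/20: -0.1500 × log₂(0.1500) = 0.4105
  p(1,0)=1/10: -0.1000 × log₂(0.1000) = 0.3322
  p(1,1)=1/10: -0.1000 × log₂(0.1000) = 0.3322
  p(1,2)=1/10: -0.1000 × log₂(0.1000) = 0.3322
  p(2,0)=3/20: -0.1500 × log₂(0.1500) = 0.4105
  p(2,1)=1/10: -0.1000 × log₂(0.1000) = 0.3322
  p(2,2)=1/20: -0.0500 × log₂(0.0500) = 0.2161
H(X,Y) = 3.1087 bits


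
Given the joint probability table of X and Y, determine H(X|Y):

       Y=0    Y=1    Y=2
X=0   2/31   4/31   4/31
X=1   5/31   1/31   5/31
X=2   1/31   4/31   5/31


H(X|Y) = Σ_y p(y) H(X|Y=y)
  p(Y=0) = 8/31, H(X|Y=0) = 1.2988
  p(Y=1) = 9/31, H(X|Y=1) = 1.3921
  p(Y=2) = 14/31, H(X|Y=2) = 1.5774
H(X|Y) = 0.2581×1.2988 + 0.2903×1.3921 + 0.4516×1.5774 = 1.4517 bits


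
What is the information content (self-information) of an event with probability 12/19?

Information content I(x) = -log₂(p(x))
I = -log₂(12/19) = -log₂(0.6316)
I = 0.6630 bits


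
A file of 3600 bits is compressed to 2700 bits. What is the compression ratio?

Compression ratio = Original / Compressed
= 3600 / 2700 = 1.33:1


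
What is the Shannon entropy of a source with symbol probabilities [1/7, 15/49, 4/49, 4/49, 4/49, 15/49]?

H(X) = -Σ p(x) log₂ p(x)
  -1/7 × log₂(1/7) = 0.4011
  -15/49 × log₂(15/49) = 0.5228
  -4/49 × log₂(4/49) = 0.2951
  -4/49 × log₂(4/49) = 0.2951
  -4/49 × log₂(4/49) = 0.2951
  -15/49 × log₂(15/49) = 0.5228
H(X) = 2.3319 bits


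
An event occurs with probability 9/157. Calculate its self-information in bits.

Information content I(x) = -log₂(p(x))
I = -log₂(9/157) = -log₂(0.0573)
I = 4.1247 bits


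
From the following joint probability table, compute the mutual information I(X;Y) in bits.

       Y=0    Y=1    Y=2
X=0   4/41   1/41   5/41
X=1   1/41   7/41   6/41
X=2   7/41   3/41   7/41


H(X) = 1.5525, H(Y) = 1.5495, H(X,Y) = 2.9471
I(X;Y) = H(X) + H(Y) - H(X,Y) = 0.1548 bits


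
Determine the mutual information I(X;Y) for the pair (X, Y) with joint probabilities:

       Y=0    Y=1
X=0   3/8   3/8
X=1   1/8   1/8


H(X) = 0.8113, H(Y) = 1.0000, H(X,Y) = 1.8113
I(X;Y) = H(X) + H(Y) - H(X,Y) = 0.0000 bits


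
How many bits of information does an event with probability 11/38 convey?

Information content I(x) = -log₂(p(x))
I = -log₂(11/38) = -log₂(0.2895)
I = 1.7885 bits


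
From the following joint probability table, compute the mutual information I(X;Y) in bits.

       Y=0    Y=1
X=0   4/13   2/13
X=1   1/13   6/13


H(X) = 0.9957, H(Y) = 0.9612, H(X,Y) = 1.7381
I(X;Y) = H(X) + H(Y) - H(X,Y) = 0.2188 bits


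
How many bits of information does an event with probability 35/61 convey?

Information content I(x) = -log₂(p(x))
I = -log₂(35/61) = -log₂(0.5738)
I = 0.8015 bits


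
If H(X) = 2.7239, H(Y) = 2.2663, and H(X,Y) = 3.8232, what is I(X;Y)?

I(X;Y) = H(X) + H(Y) - H(X,Y)
I(X;Y) = 2.7239 + 2.2663 - 3.8232 = 1.167 bits


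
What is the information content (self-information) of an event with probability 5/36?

Information content I(x) = -log₂(p(x))
I = -log₂(5/36) = -log₂(0.1389)
I = 2.8480 bits


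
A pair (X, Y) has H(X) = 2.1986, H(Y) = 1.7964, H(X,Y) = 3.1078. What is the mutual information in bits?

I(X;Y) = H(X) + H(Y) - H(X,Y)
I(X;Y) = 2.1986 + 1.7964 - 3.1078 = 0.8872 bits


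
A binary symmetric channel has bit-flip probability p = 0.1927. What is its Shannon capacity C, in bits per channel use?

For BSC with error probability p:
C = 1 - H(p) where H(p) is binary entropy
H(0.1927) = -0.1927 × log₂(0.1927) - 0.8073 × log₂(0.8073)
H(p) = 0.7071
C = 1 - 0.7071 = 0.2929 bits/use


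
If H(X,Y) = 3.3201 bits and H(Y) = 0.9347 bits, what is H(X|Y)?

Chain rule: H(X,Y) = H(X|Y) + H(Y)
H(X|Y) = H(X,Y) - H(Y) = 3.3201 - 0.9347 = 2.3854 bits


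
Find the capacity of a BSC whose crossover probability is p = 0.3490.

For BSC with error probability p:
C = 1 - H(p) where H(p) is binary entropy
H(0.3490) = -0.3490 × log₂(0.3490) - 0.6510 × log₂(0.6510)
H(p) = 0.9332
C = 1 - 0.9332 = 0.0668 bits/use


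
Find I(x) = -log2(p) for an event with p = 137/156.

Information content I(x) = -log₂(p(x))
I = -log₂(137/156) = -log₂(0.8782)
I = 0.1874 bits


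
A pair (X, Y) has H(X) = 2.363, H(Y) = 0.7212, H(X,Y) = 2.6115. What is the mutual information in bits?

I(X;Y) = H(X) + H(Y) - H(X,Y)
I(X;Y) = 2.363 + 0.7212 - 2.6115 = 0.4727 bits


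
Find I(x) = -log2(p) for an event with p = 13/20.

Information content I(x) = -log₂(p(x))
I = -log₂(13/20) = -log₂(0.6500)
I = 0.6215 bits


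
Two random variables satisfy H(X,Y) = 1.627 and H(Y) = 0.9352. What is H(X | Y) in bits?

Chain rule: H(X,Y) = H(X|Y) + H(Y)
H(X|Y) = H(X,Y) - H(Y) = 1.627 - 0.9352 = 0.6918 bits


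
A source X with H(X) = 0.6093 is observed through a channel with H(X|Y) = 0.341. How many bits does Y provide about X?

I(X;Y) = H(X) - H(X|Y)
I(X;Y) = 0.6093 - 0.341 = 0.2683 bits


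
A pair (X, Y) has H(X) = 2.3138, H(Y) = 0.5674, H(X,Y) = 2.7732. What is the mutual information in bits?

I(X;Y) = H(X) + H(Y) - H(X,Y)
I(X;Y) = 2.3138 + 0.5674 - 2.7732 = 0.108 bits


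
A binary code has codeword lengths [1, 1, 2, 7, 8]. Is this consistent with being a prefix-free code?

Kraft inequality: Σ 2^(-l_i) ≤ 1 for prefix-free code
Calculating: 2^(-1) + 2^(-1) + 2^(-2) + 2^(-7) + 2^(-8)
= 0.5 + 0.5 + 0.25 + 0.0078125 + 0.00390625
= 1.2617
Since 1.2617 > 1, prefix-free code does not exist


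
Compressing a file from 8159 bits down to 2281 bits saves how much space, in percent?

Space savings = (1 - Compressed/Original) × 100%
= (1 - 2281/8159) × 100%
= 72.04%


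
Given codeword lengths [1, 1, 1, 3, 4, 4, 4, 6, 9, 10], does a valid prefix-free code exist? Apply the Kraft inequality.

Kraft inequality: Σ 2^(-l_i) ≤ 1 for prefix-free code
Calculating: 2^(-1) + 2^(-1) + 2^(-1) + 2^(-3) + 2^(-4) + 2^(-4) + 2^(-4) + 2^(-6) + 2^(-9) + 2^(-10)
= 0.5 + 0.5 + 0.5 + 0.125 + 0.0625 + 0.0625 + 0.0625 + 0.015625 + 0.001953125 + 0.0009765625
= 1.8311
Since 1.8311 > 1, prefix-free code does not exist


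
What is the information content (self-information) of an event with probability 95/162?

Information content I(x) = -log₂(p(x))
I = -log₂(95/162) = -log₂(0.5864)
I = 0.7700 bits


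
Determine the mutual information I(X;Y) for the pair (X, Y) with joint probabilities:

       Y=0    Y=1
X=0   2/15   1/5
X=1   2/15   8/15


H(X) = 0.9183, H(Y) = 0.8366, H(X,Y) = 1.7232
I(X;Y) = H(X) + H(Y) - H(X,Y) = 0.0317 bits


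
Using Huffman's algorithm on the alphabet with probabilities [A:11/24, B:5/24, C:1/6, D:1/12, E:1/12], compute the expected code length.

Huffman tree construction:
Combine smallest probabilities repeatedly
Resulting codes:
  A: 0 (length 1)
  B: 10 (length 2)
  C: 110 (length 3)
  D: 1110 (length 4)
  E: 1111 (length 4)
Average length = Σ p(s) × length(s) = 2.0417 bits


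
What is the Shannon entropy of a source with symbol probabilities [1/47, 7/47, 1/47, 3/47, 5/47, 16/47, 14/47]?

H(X) = -Σ p(x) log₂ p(x)
  -1/47 × log₂(1/47) = 0.1182
  -7/47 × log₂(7/47) = 0.4092
  -1/47 × log₂(1/47) = 0.1182
  -3/47 × log₂(3/47) = 0.2534
  -5/47 × log₂(5/47) = 0.3439
  -16/47 × log₂(16/47) = 0.5292
  -14/47 × log₂(14/47) = 0.5205
H(X) = 2.2925 bits


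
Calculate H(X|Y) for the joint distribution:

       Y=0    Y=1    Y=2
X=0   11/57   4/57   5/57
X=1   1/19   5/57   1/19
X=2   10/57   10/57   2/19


H(X|Y) = Σ_y p(y) H(X|Y=y)
  p(Y=0) = 8/19, H(X|Y=0) = 1.4171
  p(Y=1) = 1/3, H(X|Y=1) = 1.4675
  p(Y=2) = 14/57, H(X|Y=2) = 1.5306
H(X|Y) = 0.4211×1.4171 + 0.3333×1.4675 + 0.2456×1.5306 = 1.4618 bits


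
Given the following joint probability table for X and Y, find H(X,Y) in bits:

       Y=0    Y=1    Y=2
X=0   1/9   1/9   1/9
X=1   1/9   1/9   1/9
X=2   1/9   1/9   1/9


H(X,Y) = -Σ p(x,y) log₂ p(x,y)
  p(0,0)=1/9: -0.1111 × log₂(0.1111) = 0.3522
  p(0,1)=1/9: -0.1111 × log₂(0.1111) = 0.3522
  p(0,2)=1/9: -0.1111 × log₂(0.1111) = 0.3522
  p(1,0)=1/9: -0.1111 × log₂(0.1111) = 0.3522
  p(1,1)=1/9: -0.1111 × log₂(0.1111) = 0.3522
  p(1,2)=1/9: -0.1111 × log₂(0.1111) = 0.3522
  p(2,0)=1/9: -0.1111 × log₂(0.1111) = 0.3522
  p(2,1)=1/9: -0.1111 × log₂(0.1111) = 0.3522
  p(2,2)=1/9: -0.1111 × log₂(0.1111) = 0.3522
H(X,Y) = 3.1699 bits


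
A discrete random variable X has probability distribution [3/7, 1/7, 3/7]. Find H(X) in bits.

H(X) = -Σ p(x) log₂ p(x)
  -3/7 × log₂(3/7) = 0.5239
  -1/7 × log₂(1/7) = 0.4011
  -3/7 × log₂(3/7) = 0.5239
H(X) = 1.4488 bits


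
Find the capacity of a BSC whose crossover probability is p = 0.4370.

For BSC with error probability p:
C = 1 - H(p) where H(p) is binary entropy
H(0.4370) = -0.4370 × log₂(0.4370) - 0.5630 × log₂(0.5630)
H(p) = 0.9885
C = 1 - 0.9885 = 0.0115 bits/use


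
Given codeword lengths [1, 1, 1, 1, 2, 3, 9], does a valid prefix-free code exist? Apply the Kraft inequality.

Kraft inequality: Σ 2^(-l_i) ≤ 1 for prefix-free code
Calculating: 2^(-1) + 2^(-1) + 2^(-1) + 2^(-1) + 2^(-2) + 2^(-3) + 2^(-9)
= 0.5 + 0.5 + 0.5 + 0.5 + 0.25 + 0.125 + 0.001953125
= 2.3770
Since 2.3770 > 1, prefix-free code does not exist


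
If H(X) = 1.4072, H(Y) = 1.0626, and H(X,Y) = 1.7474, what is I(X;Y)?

I(X;Y) = H(X) + H(Y) - H(X,Y)
I(X;Y) = 1.4072 + 1.0626 - 1.7474 = 0.7224 bits


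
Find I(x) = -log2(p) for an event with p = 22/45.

Information content I(x) = -log₂(p(x))
I = -log₂(22/45) = -log₂(0.4889)
I = 1.0324 bits


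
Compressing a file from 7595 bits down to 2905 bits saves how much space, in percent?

Space savings = (1 - Compressed/Original) × 100%
= (1 - 2905/7595) × 100%
= 61.75%


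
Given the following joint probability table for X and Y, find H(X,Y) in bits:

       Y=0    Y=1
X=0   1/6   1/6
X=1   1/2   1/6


H(X,Y) = -Σ p(x,y) log₂ p(x,y)
  p(0,0)=1/6: -0.1667 × log₂(0.1667) = 0.4308
  p(0,1)=1/6: -0.1667 × log₂(0.1667) = 0.4308
  p(1,0)=1/2: -0.5000 × log₂(0.5000) = 0.5000
  p(1,1)=1/6: -0.1667 × log₂(0.1667) = 0.4308
H(X,Y) = 1.7925 bits


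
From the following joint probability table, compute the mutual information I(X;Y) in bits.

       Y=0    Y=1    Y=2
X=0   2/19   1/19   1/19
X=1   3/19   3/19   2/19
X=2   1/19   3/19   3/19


H(X) = 1.5294, H(Y) = 1.5810, H(X,Y) = 3.0364
I(X;Y) = H(X) + H(Y) - H(X,Y) = 0.0741 bits


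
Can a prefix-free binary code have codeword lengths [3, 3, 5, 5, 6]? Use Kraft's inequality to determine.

Kraft inequality: Σ 2^(-l_i) ≤ 1 for prefix-free code
Calculating: 2^(-3) + 2^(-3) + 2^(-5) + 2^(-5) + 2^(-6)
= 0.125 + 0.125 + 0.03125 + 0.03125 + 0.015625
= 0.3281
Since 0.3281 ≤ 1, prefix-free code exists


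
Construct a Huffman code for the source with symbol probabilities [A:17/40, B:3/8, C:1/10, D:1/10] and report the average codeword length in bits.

Huffman tree construction:
Combine smallest probabilities repeatedly
Resulting codes:
  A: 0 (length 1)
  B: 11 (length 2)
  C: 100 (length 3)
  D: 101 (length 3)
Average length = Σ p(s) × length(s) = 1.7750 bits


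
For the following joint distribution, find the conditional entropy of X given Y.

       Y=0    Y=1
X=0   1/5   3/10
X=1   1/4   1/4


H(X|Y) = Σ_y p(y) H(X|Y=y)
  p(Y=0) = 9/20, H(X|Y=0) = 0.9911
  p(Y=1) = 11/20, H(X|Y=1) = 0.9940
H(X|Y) = 0.4500×0.9911 + 0.5500×0.9940 = 0.9927 bits


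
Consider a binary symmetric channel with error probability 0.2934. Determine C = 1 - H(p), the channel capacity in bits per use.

For BSC with error probability p:
C = 1 - H(p) where H(p) is binary entropy
H(0.2934) = -0.2934 × log₂(0.2934) - 0.7066 × log₂(0.7066)
H(p) = 0.8731
C = 1 - 0.8731 = 0.1269 bits/use


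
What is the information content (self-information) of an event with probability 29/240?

Information content I(x) = -log₂(p(x))
I = -log₂(29/240) = -log₂(0.1208)
I = 3.0489 bits


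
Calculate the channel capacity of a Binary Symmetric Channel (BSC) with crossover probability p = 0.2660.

For BSC with error probability p:
C = 1 - H(p) where H(p) is binary entropy
H(0.2660) = -0.2660 × log₂(0.2660) - 0.7340 × log₂(0.7340)
H(p) = 0.8357
C = 1 - 0.8357 = 0.1643 bits/use


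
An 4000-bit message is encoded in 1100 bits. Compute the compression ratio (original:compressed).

Compression ratio = Original / Compressed
= 4000 / 1100 = 3.64:1


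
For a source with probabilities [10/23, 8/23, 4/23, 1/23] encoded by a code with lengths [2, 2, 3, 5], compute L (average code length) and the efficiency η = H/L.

Average length L = Σ p_i × l_i = 2.3043 bits
Entropy H = 1.6879 bits
Efficiency η = H/L × 100% = 73.25%


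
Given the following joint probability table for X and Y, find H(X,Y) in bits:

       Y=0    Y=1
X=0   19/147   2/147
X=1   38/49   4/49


H(X,Y) = -Σ p(x,y) log₂ p(x,y)
  p(0,0)=19/147: -0.1293 × log₂(0.1293) = 0.3815
  p(0,1)=2/147: -0.0136 × log₂(0.0136) = 0.0843
  p(1,0)=38/49: -0.7755 × log₂(0.7755) = 0.2844
  p(1,1)=4/49: -0.0816 × log₂(0.0816) = 0.2951
H(X,Y) = 1.0454 bits


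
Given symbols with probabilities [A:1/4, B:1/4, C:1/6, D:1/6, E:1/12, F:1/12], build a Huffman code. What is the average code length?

Huffman tree construction:
Combine smallest probabilities repeatedly
Resulting codes:
  A: 01 (length 2)
  B: 10 (length 2)
  C: 110 (length 3)
  D: 111 (length 3)
  E: 000 (length 3)
  F: 001 (length 3)
Average length = Σ p(s) × length(s) = 2.5000 bits


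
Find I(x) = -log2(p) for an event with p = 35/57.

Information content I(x) = -log₂(p(x))
I = -log₂(35/57) = -log₂(0.6140)
I = 0.7036 bits


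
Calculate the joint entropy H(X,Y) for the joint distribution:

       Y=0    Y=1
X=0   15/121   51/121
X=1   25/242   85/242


H(X,Y) = -Σ p(x,y) log₂ p(x,y)
  p(0,0)=15/121: -0.1240 × log₂(0.1240) = 0.3734
  p(0,1)=51/121: -0.4215 × log₂(0.4215) = 0.5254
  p(1,0)=25/242: -0.1033 × log₂(0.1033) = 0.3383
  p(1,1)=85/242: -0.3512 × log₂(0.3512) = 0.5302
H(X,Y) = 1.7673 bits


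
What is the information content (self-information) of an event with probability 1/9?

Information content I(x) = -log₂(p(x))
I = -log₂(1/9) = -log₂(0.1111)
I = 3.1699 bits


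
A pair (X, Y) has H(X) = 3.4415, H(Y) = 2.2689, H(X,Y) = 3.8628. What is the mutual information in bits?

I(X;Y) = H(X) + H(Y) - H(X,Y)
I(X;Y) = 3.4415 + 2.2689 - 3.8628 = 1.8476 bits


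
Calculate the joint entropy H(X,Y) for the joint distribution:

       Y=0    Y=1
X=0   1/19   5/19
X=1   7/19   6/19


H(X,Y) = -Σ p(x,y) log₂ p(x,y)
  p(0,0)=1/19: -0.0526 × log₂(0.0526) = 0.2236
  p(0,1)=5/19: -0.2632 × log₂(0.2632) = 0.5068
  p(1,0)=7/19: -0.3684 × log₂(0.3684) = 0.5307
  p(1,1)=6/19: -0.3158 × log₂(0.3158) = 0.5251
H(X,Y) = 1.7863 bits


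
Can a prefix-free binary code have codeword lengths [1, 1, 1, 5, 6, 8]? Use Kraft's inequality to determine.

Kraft inequality: Σ 2^(-l_i) ≤ 1 for prefix-free code
Calculating: 2^(-1) + 2^(-1) + 2^(-1) + 2^(-5) + 2^(-6) + 2^(-8)
= 0.5 + 0.5 + 0.5 + 0.03125 + 0.015625 + 0.00390625
= 1.5508
Since 1.5508 > 1, prefix-free code does not exist


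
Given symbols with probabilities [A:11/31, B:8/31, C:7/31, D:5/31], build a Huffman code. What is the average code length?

Huffman tree construction:
Combine smallest probabilities repeatedly
Resulting codes:
  A: 11 (length 2)
  B: 10 (length 2)
  C: 01 (length 2)
  D: 00 (length 2)
Average length = Σ p(s) × length(s) = 2.0000 bits


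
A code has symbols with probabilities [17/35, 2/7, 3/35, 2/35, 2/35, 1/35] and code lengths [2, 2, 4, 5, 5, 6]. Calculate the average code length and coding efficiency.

Average length L = Σ p_i × l_i = 2.6286 bits
Entropy H = 1.9447 bits
Efficiency η = H/L × 100% = 73.98%


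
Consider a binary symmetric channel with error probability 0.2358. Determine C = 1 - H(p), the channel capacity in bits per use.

For BSC with error probability p:
C = 1 - H(p) where H(p) is binary entropy
H(0.2358) = -0.2358 × log₂(0.2358) - 0.7642 × log₂(0.7642)
H(p) = 0.7880
C = 1 - 0.7880 = 0.2120 bits/use


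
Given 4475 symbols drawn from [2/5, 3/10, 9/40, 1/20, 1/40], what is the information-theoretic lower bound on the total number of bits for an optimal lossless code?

Entropy H = 1.8832 bits/symbol
Minimum bits = H × n = 1.8832 × 4475
= 8427.35 bits


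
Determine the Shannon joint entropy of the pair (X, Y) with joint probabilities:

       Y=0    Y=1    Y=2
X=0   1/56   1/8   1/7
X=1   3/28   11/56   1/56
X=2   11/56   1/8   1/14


H(X,Y) = -Σ p(x,y) log₂ p(x,y)
  p(0,0)=1/56: -0.0179 × log₂(0.0179) = 0.1037
  p(0,1)=1/8: -0.1250 × log₂(0.1250) = 0.3750
  p(0,2)=1/7: -0.1429 × log₂(0.1429) = 0.4011
  p(1,0)=3/28: -0.1071 × log₂(0.1071) = 0.3453
  p(1,1)=11/56: -0.1964 × log₂(0.1964) = 0.4612
  p(1,2)=1/56: -0.0179 × log₂(0.0179) = 0.1037
  p(2,0)=11/56: -0.1964 × log₂(0.1964) = 0.4612
  p(2,1)=1/8: -0.1250 × log₂(0.1250) = 0.3750
  p(2,2)=1/14: -0.0714 × log₂(0.0714) = 0.2720
H(X,Y) = 2.8981 bits


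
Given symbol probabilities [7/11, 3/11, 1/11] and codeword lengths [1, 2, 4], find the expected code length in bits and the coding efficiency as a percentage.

Average length L = Σ p_i × l_i = 1.5455 bits
Entropy H = 1.2407 bits
Efficiency η = H/L × 100% = 80.28%


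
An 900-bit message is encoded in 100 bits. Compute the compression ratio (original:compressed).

Compression ratio = Original / Compressed
= 900 / 100 = 9.00:1


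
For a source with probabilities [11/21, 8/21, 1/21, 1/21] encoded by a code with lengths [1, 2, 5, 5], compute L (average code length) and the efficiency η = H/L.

Average length L = Σ p_i × l_i = 1.7619 bits
Entropy H = 1.4374 bits
Efficiency η = H/L × 100% = 81.58%


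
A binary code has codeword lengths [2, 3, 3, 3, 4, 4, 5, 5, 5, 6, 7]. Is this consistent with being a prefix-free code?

Kraft inequality: Σ 2^(-l_i) ≤ 1 for prefix-free code
Calculating: 2^(-2) + 2^(-3) + 2^(-3) + 2^(-3) + 2^(-4) + 2^(-4) + 2^(-5) + 2^(-5) + 2^(-5) + 2^(-6) + 2^(-7)
= 0.25 + 0.125 + 0.125 + 0.125 + 0.0625 + 0.0625 + 0.03125 + 0.03125 + 0.03125 + 0.015625 + 0.0078125
= 0.8672
Since 0.8672 ≤ 1, prefix-free code exists


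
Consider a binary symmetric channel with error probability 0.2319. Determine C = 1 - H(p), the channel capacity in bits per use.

For BSC with error probability p:
C = 1 - H(p) where H(p) is binary entropy
H(0.2319) = -0.2319 × log₂(0.2319) - 0.7681 × log₂(0.7681)
H(p) = 0.7813
C = 1 - 0.7813 = 0.2187 bits/use


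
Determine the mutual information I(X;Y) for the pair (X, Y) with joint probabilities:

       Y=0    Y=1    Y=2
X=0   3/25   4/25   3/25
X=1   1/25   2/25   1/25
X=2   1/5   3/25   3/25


H(X) = 1.4729, H(Y) = 1.5755, H(X,Y) = 3.0187
I(X;Y) = H(X) + H(Y) - H(X,Y) = 0.0297 bits


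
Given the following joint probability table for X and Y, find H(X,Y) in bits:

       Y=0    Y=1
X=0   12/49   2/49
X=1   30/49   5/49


H(X,Y) = -Σ p(x,y) log₂ p(x,y)
  p(0,0)=12/49: -0.2449 × log₂(0.2449) = 0.4971
  p(0,1)=2/49: -0.0408 × log₂(0.0408) = 0.1884
  p(1,0)=30/49: -0.6122 × log₂(0.6122) = 0.4334
  p(1,1)=5/49: -0.1020 × log₂(0.1020) = 0.3360
H(X,Y) = 1.4548 bits


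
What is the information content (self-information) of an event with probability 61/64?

Information content I(x) = -log₂(p(x))
I = -log₂(61/64) = -log₂(0.9531)
I = 0.0693 bits


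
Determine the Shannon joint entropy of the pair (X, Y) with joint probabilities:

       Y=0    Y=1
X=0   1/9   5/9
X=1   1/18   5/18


H(X,Y) = -Σ p(x,y) log₂ p(x,y)
  p(0,0)=1/9: -0.1111 × log₂(0.1111) = 0.3522
  p(0,1)=5/9: -0.5556 × log₂(0.5556) = 0.4711
  p(1,0)=1/18: -0.0556 × log₂(0.0556) = 0.2317
  p(1,1)=5/18: -0.2778 × log₂(0.2778) = 0.5133
H(X,Y) = 1.5683 bits


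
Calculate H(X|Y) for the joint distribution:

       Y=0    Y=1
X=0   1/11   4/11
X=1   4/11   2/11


H(X|Y) = Σ_y p(y) H(X|Y=y)
  p(Y=0) = 5/11, H(X|Y=0) = 0.7219
  p(Y=1) = 6/11, H(X|Y=1) = 0.9183
H(X|Y) = 0.4545×0.7219 + 0.5455×0.9183 = 0.8290 bits


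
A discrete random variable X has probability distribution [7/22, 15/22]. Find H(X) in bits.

H(X) = -Σ p(x) log₂ p(x)
  -7/22 × log₂(7/22) = 0.5257
  -15/22 × log₂(15/22) = 0.3767
H(X) = 0.9024 bits


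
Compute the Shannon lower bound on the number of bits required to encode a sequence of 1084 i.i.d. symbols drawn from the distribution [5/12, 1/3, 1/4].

Entropy H = 1.5546 bits/symbol
Minimum bits = H × n = 1.5546 × 1084
= 1685.17 bits


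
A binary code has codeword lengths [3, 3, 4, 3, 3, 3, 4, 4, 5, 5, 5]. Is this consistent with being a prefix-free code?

Kraft inequality: Σ 2^(-l_i) ≤ 1 for prefix-free code
Calculating: 2^(-3) + 2^(-3) + 2^(-4) + 2^(-3) + 2^(-3) + 2^(-3) + 2^(-4) + 2^(-4) + 2^(-5) + 2^(-5) + 2^(-5)
= 0.125 + 0.125 + 0.0625 + 0.125 + 0.125 + 0.125 + 0.0625 + 0.0625 + 0.03125 + 0.03125 + 0.03125
= 0.9062
Since 0.9062 ≤ 1, prefix-free code exists


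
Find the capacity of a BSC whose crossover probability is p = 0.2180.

For BSC with error probability p:
C = 1 - H(p) where H(p) is binary entropy
H(0.2180) = -0.2180 × log₂(0.2180) - 0.7820 × log₂(0.7820)
H(p) = 0.7565
C = 1 - 0.7565 = 0.2435 bits/use


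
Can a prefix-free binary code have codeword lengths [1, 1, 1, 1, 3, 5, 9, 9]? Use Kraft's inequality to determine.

Kraft inequality: Σ 2^(-l_i) ≤ 1 for prefix-free code
Calculating: 2^(-1) + 2^(-1) + 2^(-1) + 2^(-1) + 2^(-3) + 2^(-5) + 2^(-9) + 2^(-9)
= 0.5 + 0.5 + 0.5 + 0.5 + 0.125 + 0.03125 + 0.001953125 + 0.001953125
= 2.1602
Since 2.1602 > 1, prefix-free code does not exist


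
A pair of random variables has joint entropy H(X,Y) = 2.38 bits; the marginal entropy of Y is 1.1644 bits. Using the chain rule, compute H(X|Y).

Chain rule: H(X,Y) = H(X|Y) + H(Y)
H(X|Y) = H(X,Y) - H(Y) = 2.38 - 1.1644 = 1.2156 bits


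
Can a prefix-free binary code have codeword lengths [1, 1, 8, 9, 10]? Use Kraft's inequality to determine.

Kraft inequality: Σ 2^(-l_i) ≤ 1 for prefix-free code
Calculating: 2^(-1) + 2^(-1) + 2^(-8) + 2^(-9) + 2^(-10)
= 0.5 + 0.5 + 0.00390625 + 0.001953125 + 0.0009765625
= 1.0068
Since 1.0068 > 1, prefix-free code does not exist


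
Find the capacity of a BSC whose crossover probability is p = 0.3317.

For BSC with error probability p:
C = 1 - H(p) where H(p) is binary entropy
H(0.3317) = -0.3317 × log₂(0.3317) - 0.6683 × log₂(0.6683)
H(p) = 0.9167
C = 1 - 0.9167 = 0.0833 bits/use


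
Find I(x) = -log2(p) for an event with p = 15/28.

Information content I(x) = -log₂(p(x))
I = -log₂(15/28) = -log₂(0.5357)
I = 0.9005 bits


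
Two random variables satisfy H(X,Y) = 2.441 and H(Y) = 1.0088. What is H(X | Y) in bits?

Chain rule: H(X,Y) = H(X|Y) + H(Y)
H(X|Y) = H(X,Y) - H(Y) = 2.441 - 1.0088 = 1.4322 bits


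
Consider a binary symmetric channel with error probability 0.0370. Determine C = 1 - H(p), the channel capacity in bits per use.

For BSC with error probability p:
C = 1 - H(p) where H(p) is binary entropy
H(0.0370) = -0.0370 × log₂(0.0370) - 0.9630 × log₂(0.9630)
H(p) = 0.2284
C = 1 - 0.2284 = 0.7716 bits/use


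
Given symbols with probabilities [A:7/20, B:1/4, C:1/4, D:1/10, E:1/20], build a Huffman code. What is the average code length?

Huffman tree construction:
Combine smallest probabilities repeatedly
Resulting codes:
  A: 11 (length 2)
  B: 01 (length 2)
  C: 10 (length 2)
  D: 001 (length 3)
  E: 000 (length 3)
Average length = Σ p(s) × length(s) = 2.1500 bits


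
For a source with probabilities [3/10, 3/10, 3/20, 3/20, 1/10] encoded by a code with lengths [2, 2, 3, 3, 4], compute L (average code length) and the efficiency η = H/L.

Average length L = Σ p_i × l_i = 2.5000 bits
Entropy H = 2.1955 bits
Efficiency η = H/L × 100% = 87.82%


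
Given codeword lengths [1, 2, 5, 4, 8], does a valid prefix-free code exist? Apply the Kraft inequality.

Kraft inequality: Σ 2^(-l_i) ≤ 1 for prefix-free code
Calculating: 2^(-1) + 2^(-2) + 2^(-5) + 2^(-4) + 2^(-8)
= 0.5 + 0.25 + 0.03125 + 0.0625 + 0.00390625
= 0.8477
Since 0.8477 ≤ 1, prefix-free code exists


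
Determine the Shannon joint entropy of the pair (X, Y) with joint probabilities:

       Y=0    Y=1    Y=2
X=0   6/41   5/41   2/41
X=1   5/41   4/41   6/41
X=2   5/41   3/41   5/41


H(X,Y) = -Σ p(x,y) log₂ p(x,y)
  p(0,0)=6/41: -0.1463 × log₂(0.1463) = 0.4057
  p(0,1)=5/41: -0.1220 × log₂(0.1220) = 0.3702
  p(0,2)=2/41: -0.0488 × log₂(0.0488) = 0.2126
  p(1,0)=5/41: -0.1220 × log₂(0.1220) = 0.3702
  p(1,1)=4/41: -0.0976 × log₂(0.0976) = 0.3276
  p(1,2)=6/41: -0.1463 × log₂(0.1463) = 0.4057
  p(2,0)=5/41: -0.1220 × log₂(0.1220) = 0.3702
  p(2,1)=3/41: -0.0732 × log₂(0.0732) = 0.2760
  p(2,2)=5/41: -0.1220 × log₂(0.1220) = 0.3702
H(X,Y) = 3.1085 bits


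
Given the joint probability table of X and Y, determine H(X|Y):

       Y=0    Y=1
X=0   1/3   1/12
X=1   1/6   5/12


H(X|Y) = Σ_y p(y) H(X|Y=y)
  p(Y=0) = 1/2, H(X|Y=0) = 0.9183
  p(Y=1) = 1/2, H(X|Y=1) = 0.6500
H(X|Y) = 0.5000×0.9183 + 0.5000×0.6500 = 0.7842 bits


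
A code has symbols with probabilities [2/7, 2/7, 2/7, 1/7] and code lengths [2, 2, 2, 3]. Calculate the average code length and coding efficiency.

Average length L = Σ p_i × l_i = 2.1429 bits
Entropy H = 1.9502 bits
Efficiency η = H/L × 100% = 91.01%


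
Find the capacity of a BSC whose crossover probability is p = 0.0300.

For BSC with error probability p:
C = 1 - H(p) where H(p) is binary entropy
H(0.0300) = -0.0300 × log₂(0.0300) - 0.9700 × log₂(0.9700)
H(p) = 0.1944
C = 1 - 0.1944 = 0.8056 bits/use


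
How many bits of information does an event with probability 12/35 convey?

Information content I(x) = -log₂(p(x))
I = -log₂(12/35) = -log₂(0.3429)
I = 1.5443 bits


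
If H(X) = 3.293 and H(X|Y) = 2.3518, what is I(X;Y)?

I(X;Y) = H(X) - H(X|Y)
I(X;Y) = 3.293 - 2.3518 = 0.9412 bits


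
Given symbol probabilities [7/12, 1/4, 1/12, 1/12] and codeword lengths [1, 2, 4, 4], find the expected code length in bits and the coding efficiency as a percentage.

Average length L = Σ p_i × l_i = 1.7500 bits
Entropy H = 1.5511 bits
Efficiency η = H/L × 100% = 88.63%


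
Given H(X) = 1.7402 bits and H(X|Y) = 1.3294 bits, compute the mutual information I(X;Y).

I(X;Y) = H(X) - H(X|Y)
I(X;Y) = 1.7402 - 1.3294 = 0.4108 bits


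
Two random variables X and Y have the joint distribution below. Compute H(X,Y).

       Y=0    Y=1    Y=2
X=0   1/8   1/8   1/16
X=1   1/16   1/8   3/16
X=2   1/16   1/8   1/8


H(X,Y) = -Σ p(x,y) log₂ p(x,y)
  p(0,0)=1/8: -0.1250 × log₂(0.1250) = 0.3750
  p(0,1)=1/8: -0.1250 × log₂(0.1250) = 0.3750
  p(0,2)=1/16: -0.0625 × log₂(0.0625) = 0.2500
  p(1,0)=1/16: -0.0625 × log₂(0.0625) = 0.2500
  p(1,1)=1/8: -0.1250 × log₂(0.1250) = 0.3750
  p(1,2)=3/16: -0.1875 × log₂(0.1875) = 0.4528
  p(2,0)=1/16: -0.0625 × log₂(0.0625) = 0.2500
  p(2,1)=1/8: -0.1250 × log₂(0.1250) = 0.3750
  p(2,2)=1/8: -0.1250 × log₂(0.1250) = 0.3750
H(X,Y) = 3.0778 bits


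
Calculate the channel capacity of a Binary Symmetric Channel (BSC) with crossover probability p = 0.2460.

For BSC with error probability p:
C = 1 - H(p) where H(p) is binary entropy
H(0.2460) = -0.2460 × log₂(0.2460) - 0.7540 × log₂(0.7540)
H(p) = 0.8049
C = 1 - 0.8049 = 0.1951 bits/use


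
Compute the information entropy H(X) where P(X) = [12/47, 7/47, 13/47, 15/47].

H(X) = -Σ p(x) log₂ p(x)
  -12/47 × log₂(12/47) = 0.5029
  -7/47 × log₂(7/47) = 0.4092
  -13/47 × log₂(13/47) = 0.5128
  -15/47 × log₂(15/47) = 0.5259
H(X) = 1.9508 bits


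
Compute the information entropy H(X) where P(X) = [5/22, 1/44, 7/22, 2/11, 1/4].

H(X) = -Σ p(x) log₂ p(x)
  -5/22 × log₂(5/22) = 0.4858
  -1/44 × log₂(1/44) = 0.1241
  -7/22 × log₂(7/22) = 0.5257
  -2/11 × log₂(2/11) = 0.4472
  -1/4 × log₂(1/4) = 0.5000
H(X) = 2.0827 bits


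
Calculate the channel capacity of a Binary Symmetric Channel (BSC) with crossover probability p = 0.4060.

For BSC with error probability p:
C = 1 - H(p) where H(p) is binary entropy
H(0.4060) = -0.4060 × log₂(0.4060) - 0.5940 × log₂(0.5940)
H(p) = 0.9744
C = 1 - 0.9744 = 0.0256 bits/use


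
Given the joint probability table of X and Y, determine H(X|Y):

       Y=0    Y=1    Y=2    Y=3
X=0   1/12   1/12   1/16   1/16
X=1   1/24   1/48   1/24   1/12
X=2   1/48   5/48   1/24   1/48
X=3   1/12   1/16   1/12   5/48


H(X|Y) = Σ_y p(y) H(X|Y=y)
  p(Y=0) = 11/48, H(X|Y=0) = 1.8231
  p(Y=1) = 13/48, H(X|Y=1) = 1.8262
  p(Y=2) = 11/48, H(X|Y=2) = 1.9363
  p(Y=3) = 13/48, H(X|Y=3) = 1.8262
H(X|Y) = 0.2292×1.8231 + 0.2708×1.8262 + 0.2292×1.9363 + 0.2708×1.8262 = 1.8507 bits


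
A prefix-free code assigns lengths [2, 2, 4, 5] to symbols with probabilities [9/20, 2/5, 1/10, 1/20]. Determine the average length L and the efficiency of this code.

Average length L = Σ p_i × l_i = 2.3500 bits
Entropy H = 1.5955 bits
Efficiency η = H/L × 100% = 67.89%


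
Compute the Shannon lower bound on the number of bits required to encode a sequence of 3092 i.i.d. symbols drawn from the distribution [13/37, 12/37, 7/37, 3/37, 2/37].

Entropy H = 2.0329 bits/symbol
Minimum bits = H × n = 2.0329 × 3092
= 6285.80 bits


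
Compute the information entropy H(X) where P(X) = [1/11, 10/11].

H(X) = -Σ p(x) log₂ p(x)
  -1/11 × log₂(1/11) = 0.3145
  -10/11 × log₂(10/11) = 0.1250
H(X) = 0.4395 bits


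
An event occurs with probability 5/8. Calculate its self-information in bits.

Information content I(x) = -log₂(p(x))
I = -log₂(5/8) = -log₂(0.6250)
I = 0.6781 bits


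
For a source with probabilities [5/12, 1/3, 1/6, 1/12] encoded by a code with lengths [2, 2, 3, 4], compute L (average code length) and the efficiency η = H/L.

Average length L = Σ p_i × l_i = 2.3333 bits
Entropy H = 1.7842 bits
Efficiency η = H/L × 100% = 76.46%


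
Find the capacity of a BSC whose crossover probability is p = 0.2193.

For BSC with error probability p:
C = 1 - H(p) where H(p) is binary entropy
H(0.2193) = -0.2193 × log₂(0.2193) - 0.7807 × log₂(0.7807)
H(p) = 0.7589
C = 1 - 0.7589 = 0.2411 bits/use


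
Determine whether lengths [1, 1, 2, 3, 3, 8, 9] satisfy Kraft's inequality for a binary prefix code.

Kraft inequality: Σ 2^(-l_i) ≤ 1 for prefix-free code
Calculating: 2^(-1) + 2^(-1) + 2^(-2) + 2^(-3) + 2^(-3) + 2^(-8) + 2^(-9)
= 0.5 + 0.5 + 0.25 + 0.125 + 0.125 + 0.00390625 + 0.001953125
= 1.5059
Since 1.5059 > 1, prefix-free code does not exist
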